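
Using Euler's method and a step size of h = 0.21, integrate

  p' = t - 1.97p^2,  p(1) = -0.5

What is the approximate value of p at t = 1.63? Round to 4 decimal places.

Euler: p_{n+1} = p_n + h·f(t_n, p_n).
t=1.000000, p=-0.500000: f=0.507500 → p ← -0.500000 + 0.21·0.507500 = -0.393425
t=1.210000, p=-0.393425: f=0.905077 → p ← -0.393425 + 0.21·0.905077 = -0.203359
t=1.420000, p=-0.203359: f=1.338531 → p ← -0.203359 + 0.21·1.338531 = 0.077733
p(1.63) ≈ 0.0777

0.0777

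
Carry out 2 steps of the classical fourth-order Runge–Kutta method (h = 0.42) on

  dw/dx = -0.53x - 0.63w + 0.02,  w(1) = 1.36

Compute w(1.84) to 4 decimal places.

0.3106

RK4: k1 = f(x_n, w_n); k2 = f(x_n + h/2, w_n + (h/2)·k1); k3 = f(x_n + h/2, w_n + (h/2)·k2); k4 = f(x_n + h, w_n + h·k3); w_{n+1} = w_n + (h/6)·(k1 + 2k2 + 2k3 + k4).
x=1.000000, w=1.360000:
  k1 = f(1.000000, 1.360000) = -1.366800
  k2 = f(1.210000, 1.072972) = -1.297272
  k3 = f(1.210000, 1.087573) = -1.306471
  k4 = f(1.420000, 0.811282) = -1.243708
  w ← 1.360000 + (0.42/6)·(k1 + 2k2 + 2k3 + k4) = 0.812740
x=1.420000, w=0.812740:
  k1 = f(1.420000, 0.812740) = -1.244626
  k2 = f(1.630000, 0.551369) = -1.191262
  k3 = f(1.630000, 0.562575) = -1.198322
  k4 = f(1.840000, 0.309445) = -1.150150
  w ← 0.812740 + (0.42/6)·(k1 + 2k2 + 2k3 + k4) = 0.310564
w(1.84) ≈ 0.3106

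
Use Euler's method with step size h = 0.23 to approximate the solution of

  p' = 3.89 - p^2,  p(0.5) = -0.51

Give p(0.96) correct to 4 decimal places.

Euler: p_{n+1} = p_n + h·f(t_n, p_n).
t=0.500000, p=-0.510000: f=3.629900 → p ← -0.510000 + 0.23·3.629900 = 0.324877
t=0.730000, p=0.324877: f=3.784455 → p ← 0.324877 + 0.23·3.784455 = 1.195302
p(0.96) ≈ 1.1953

1.1953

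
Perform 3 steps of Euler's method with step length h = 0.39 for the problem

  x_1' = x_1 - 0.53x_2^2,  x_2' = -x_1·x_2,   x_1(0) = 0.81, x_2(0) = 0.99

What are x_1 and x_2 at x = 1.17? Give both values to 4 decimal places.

1.6133, 0.2325

Euler on (x_1,x_2): x_1_{n+1} = x_1_n + h·x_1', x_2_{n+1} = x_2_n + h·x_2'.
0.000000: (0.810000, 0.990000); f=(0.290547, -0.801900) → (0.923313, 0.677259)
0.390000: (0.923313, 0.677259); f=(0.680213, -0.625322) → (1.188596, 0.433383)
0.780000: (1.188596, 0.433383); f=(1.089051, -0.515118) → (1.613326, 0.232487)
(x_1(1.17), x_2(1.17)) ≈ (1.6133, 0.2325)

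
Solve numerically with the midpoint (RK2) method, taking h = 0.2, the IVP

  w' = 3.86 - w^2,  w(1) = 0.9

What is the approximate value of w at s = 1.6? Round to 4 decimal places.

1.8032

Midpoint: k1 = f(s_n, w_n); k2 = f(s_n + h/2, w_n + (h/2)·k1); w_{n+1} = w_n + h·k2.
s=1.000000, w=0.900000:
  k1 = f(1.000000, 0.900000) = 3.050000
  k2 = f(1.100000, 1.205000) = 2.407975
  w ← 0.900000 + 0.2·2.407975 = 1.381595
s=1.200000, w=1.381595:
  k1 = f(1.200000, 1.381595) = 1.951195
  k2 = f(1.300000, 1.576715) = 1.373971
  w ← 1.381595 + 0.2·1.373971 = 1.656389
s=1.400000, w=1.656389:
  k1 = f(1.400000, 1.656389) = 1.116375
  k2 = f(1.500000, 1.768027) = 0.734082
  w ← 1.656389 + 0.2·0.734082 = 1.803206
w(1.6) ≈ 1.8032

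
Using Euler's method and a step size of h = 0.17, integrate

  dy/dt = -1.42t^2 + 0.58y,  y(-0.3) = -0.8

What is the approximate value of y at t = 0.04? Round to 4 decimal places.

-0.9935

Euler: y_{n+1} = y_n + h·f(t_n, y_n).
t=-0.300000, y=-0.800000: f=-0.591800 → y ← -0.800000 + 0.17·(-0.591800) = -0.900606
t=-0.130000, y=-0.900606: f=-0.546349 → y ← -0.900606 + 0.17·(-0.546349) = -0.993485
y(0.04) ≈ -0.9935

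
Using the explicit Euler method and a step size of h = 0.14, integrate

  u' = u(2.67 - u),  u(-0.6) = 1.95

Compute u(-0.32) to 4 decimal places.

Euler: u_{n+1} = u_n + h·f(x_n, u_n).
x=-0.600000, u=1.950000: f=1.404000 → u ← 1.950000 + 0.14·1.404000 = 2.146560
x=-0.460000, u=2.146560: f=1.123595 → u ← 2.146560 + 0.14·1.123595 = 2.303863
u(-0.32) ≈ 2.3039

2.3039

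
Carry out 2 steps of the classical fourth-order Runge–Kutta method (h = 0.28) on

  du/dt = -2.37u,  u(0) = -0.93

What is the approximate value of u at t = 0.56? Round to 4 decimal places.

RK4: k1 = f(t_n, u_n); k2 = f(t_n + h/2, u_n + (h/2)·k1); k3 = f(t_n + h/2, u_n + (h/2)·k2); k4 = f(t_n + h, u_n + h·k3); u_{n+1} = u_n + (h/6)·(k1 + 2k2 + 2k3 + k4).
t=0.000000, u=-0.930000:
  k1 = f(0.000000, -0.930000) = 2.204100
  k2 = f(0.140000, -0.621426) = 1.472780
  k3 = f(0.140000, -0.723811) = 1.715432
  k4 = f(0.280000, -0.449679) = 1.065740
  u ← -0.930000 + (0.28/6)·(k1 + 2k2 + 2k3 + k4) = -0.479841
t=0.280000, u=-0.479841:
  k1 = f(0.280000, -0.479841) = 1.137223
  k2 = f(0.420000, -0.320630) = 0.759893
  k3 = f(0.420000, -0.373456) = 0.885091
  k4 = f(0.560000, -0.232016) = 0.549877
  u ← -0.479841 + (0.28/6)·(k1 + 2k2 + 2k3 + k4) = -0.247578
u(0.56) ≈ -0.2476

-0.2476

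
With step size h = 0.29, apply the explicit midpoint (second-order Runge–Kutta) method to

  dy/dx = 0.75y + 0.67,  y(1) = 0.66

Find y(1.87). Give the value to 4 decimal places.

Midpoint: k1 = f(x_n, y_n); k2 = f(x_n + h/2, y_n + (h/2)·k1); y_{n+1} = y_n + h·k2.
x=1.000000, y=0.660000:
  k1 = f(1.000000, 0.660000) = 1.165000
  k2 = f(1.145000, 0.828925) = 1.291694
  y ← 0.660000 + 0.29·1.291694 = 1.034591
x=1.290000, y=1.034591:
  k1 = f(1.290000, 1.034591) = 1.445943
  k2 = f(1.435000, 1.244253) = 1.603190
  y ← 1.034591 + 0.29·1.603190 = 1.499516
x=1.580000, y=1.499516:
  k1 = f(1.580000, 1.499516) = 1.794637
  k2 = f(1.725000, 1.759739) = 1.989804
  y ← 1.499516 + 0.29·1.989804 = 2.076559
y(1.87) ≈ 2.0766

2.0766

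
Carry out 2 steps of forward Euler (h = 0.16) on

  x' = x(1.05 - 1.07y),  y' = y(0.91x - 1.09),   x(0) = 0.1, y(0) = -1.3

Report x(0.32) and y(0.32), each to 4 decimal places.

0.1884, -0.9238

Euler on (x,y): x_{n+1} = x_n + h·x', y_{n+1} = y_n + h·y'.
0.000000: (0.100000, -1.300000); f=(0.244100, 1.298700) → (0.139056, -1.092208)
0.160000: (0.139056, -1.092208); f=(0.308518, 1.052298) → (0.188419, -0.923840)
(x(0.32), y(0.32)) ≈ (0.1884, -0.9238)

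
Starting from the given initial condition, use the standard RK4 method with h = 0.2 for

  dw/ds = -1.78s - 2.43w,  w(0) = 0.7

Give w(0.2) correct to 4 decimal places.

RK4: k1 = f(s_n, w_n); k2 = f(s_n + h/2, w_n + (h/2)·k1); k3 = f(s_n + h/2, w_n + (h/2)·k2); k4 = f(s_n + h, w_n + h·k3); w_{n+1} = w_n + (h/6)·(k1 + 2k2 + 2k3 + k4).
s=0.000000, w=0.700000:
  k1 = f(0.000000, 0.700000) = -1.701000
  k2 = f(0.100000, 0.529900) = -1.465657
  k3 = f(0.100000, 0.553434) = -1.522845
  k4 = f(0.200000, 0.395431) = -1.316897
  w ← 0.700000 + (0.2/6)·(k1 + 2k2 + 2k3 + k4) = 0.400170
w(0.2) ≈ 0.4002

0.4002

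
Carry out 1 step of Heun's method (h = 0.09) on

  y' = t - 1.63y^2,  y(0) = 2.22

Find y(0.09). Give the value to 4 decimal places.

1.6982

Heun: k1 = f(t_n, y_n); k2 = f(t_n + h, y_n + h·k1); y_{n+1} = y_n + (h/2)·(k1 + k2).
t=0.000000, y=2.220000:
  k1 = f(0.000000, 2.220000) = -8.033292
  k2 = f(0.090000, 1.497004) = -3.562863
  y ← 2.220000 + (0.09/2)·(-8.033292 + (-3.562863)) = 1.698173
y(0.09) ≈ 1.6982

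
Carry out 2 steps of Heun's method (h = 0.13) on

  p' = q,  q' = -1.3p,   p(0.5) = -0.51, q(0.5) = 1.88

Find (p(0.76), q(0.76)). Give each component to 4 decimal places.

-0.0042, 1.9681

Heun on (p,q): k1 = f(x_n, state_n); k2 = f(x_n + h, state_n + h·k1); state_{n+1} = state_n + (h/2)·(k1 + k2).
0.500000: (-0.510000, 1.880000)
  k1 = (1.880000, 0.663000)
  predictor → (-0.265600, 1.966190)
  k2 = (1.966190, 0.345280)
  → (-0.259998, 1.945538)
0.630000: (-0.259998, 1.945538)
  k1 = (1.945538, 0.337997)
  predictor → (-0.007078, 1.989478)
  k2 = (1.989478, 0.009201)
  → (-0.004222, 1.968106)
(p(0.76), q(0.76)) ≈ (-0.0042, 1.9681)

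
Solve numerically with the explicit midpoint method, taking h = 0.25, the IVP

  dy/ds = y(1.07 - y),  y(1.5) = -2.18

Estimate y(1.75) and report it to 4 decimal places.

Midpoint: k1 = f(s_n, y_n); k2 = f(s_n + h/2, y_n + (h/2)·k1); y_{n+1} = y_n + h·k2.
s=1.500000, y=-2.180000:
  k1 = f(1.500000, -2.180000) = -7.085000
  k2 = f(1.625000, -3.065625) = -12.678275
  y ← -2.180000 + 0.25·(-12.678275) = -5.349569
y(1.75) ≈ -5.3496

-5.3496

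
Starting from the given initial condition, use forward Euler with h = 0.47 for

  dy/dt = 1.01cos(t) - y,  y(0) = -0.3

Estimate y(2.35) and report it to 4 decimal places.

0.0624

Euler: y_{n+1} = y_n + h·f(t_n, y_n).
t=0.000000, y=-0.300000: f=1.310000 → y ← -0.300000 + 0.47·1.310000 = 0.315700
t=0.470000, y=0.315700: f=0.584784 → y ← 0.315700 + 0.47·0.584784 = 0.590548
t=0.940000, y=0.590548: f=0.005137 → y ← 0.590548 + 0.47·0.005137 = 0.592963
t=1.410000, y=0.592963: f=-0.431258 → y ← 0.592963 + 0.47·(-0.431258) = 0.390272
t=1.880000, y=0.390272: f=-0.697615 → y ← 0.390272 + 0.47·(-0.697615) = 0.062393
y(2.35) ≈ 0.0624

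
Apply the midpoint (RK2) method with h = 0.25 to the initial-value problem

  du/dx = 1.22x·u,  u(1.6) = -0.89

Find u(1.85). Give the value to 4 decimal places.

-1.4725

Midpoint: k1 = f(x_n, u_n); k2 = f(x_n + h/2, u_n + (h/2)·k1); u_{n+1} = u_n + h·k2.
x=1.600000, u=-0.890000:
  k1 = f(1.600000, -0.890000) = -1.737280
  k2 = f(1.725000, -1.107160) = -2.330018
  u ← -0.890000 + 0.25·(-2.330018) = -1.472505
u(1.85) ≈ -1.4725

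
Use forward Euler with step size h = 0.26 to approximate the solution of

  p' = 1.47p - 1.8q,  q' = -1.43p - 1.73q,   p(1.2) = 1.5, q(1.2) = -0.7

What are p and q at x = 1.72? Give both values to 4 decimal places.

Euler on (p,q): p_{n+1} = p_n + h·p', q_{n+1} = q_n + h·q'.
1.200000: (1.500000, -0.700000); f=(3.465000, -0.934000) → (2.400900, -0.942840)
1.460000: (2.400900, -0.942840); f=(5.226435, -1.802174) → (3.759773, -1.411405)
(p(1.72), q(1.72)) ≈ (3.7598, -1.4114)

3.7598, -1.4114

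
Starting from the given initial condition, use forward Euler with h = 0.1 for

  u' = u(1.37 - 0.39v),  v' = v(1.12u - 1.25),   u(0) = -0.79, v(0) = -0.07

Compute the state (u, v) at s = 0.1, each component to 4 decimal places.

-0.9004, -0.0551

Euler on (u,v): u_{n+1} = u_n + h·u', v_{n+1} = v_n + h·v'.
0.000000: (-0.790000, -0.070000); f=(-1.103867, 0.149436) → (-0.900387, -0.055056)
(u(0.1), v(0.1)) ≈ (-0.9004, -0.0551)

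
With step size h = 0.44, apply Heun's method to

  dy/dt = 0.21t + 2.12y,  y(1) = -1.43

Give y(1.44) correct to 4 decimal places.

-3.2302

Heun: k1 = f(t_n, y_n); k2 = f(t_n + h, y_n + h·k1); y_{n+1} = y_n + (h/2)·(k1 + k2).
t=1.000000, y=-1.430000:
  k1 = f(1.000000, -1.430000) = -2.821600
  k2 = f(1.440000, -2.671504) = -5.361188
  y ← -1.430000 + (0.44/2)·(-2.821600 + (-5.361188)) = -3.230213
y(1.44) ≈ -3.2302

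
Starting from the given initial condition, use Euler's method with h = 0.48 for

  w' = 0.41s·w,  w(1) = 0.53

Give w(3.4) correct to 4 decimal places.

Euler: w_{n+1} = w_n + h·f(s_n, w_n).
s=1.000000, w=0.530000: f=0.217300 → w ← 0.530000 + 0.48·0.217300 = 0.634304
s=1.480000, w=0.634304: f=0.384896 → w ← 0.634304 + 0.48·0.384896 = 0.819054
s=1.960000, w=0.819054: f=0.658192 → w ← 0.819054 + 0.48·0.658192 = 1.134986
s=2.440000, w=1.134986: f=1.135440 → w ← 1.134986 + 0.48·1.135440 = 1.679997
s=2.920000, w=1.679997: f=2.011293 → w ← 1.679997 + 0.48·2.011293 = 2.645418
w(3.4) ≈ 2.6454

2.6454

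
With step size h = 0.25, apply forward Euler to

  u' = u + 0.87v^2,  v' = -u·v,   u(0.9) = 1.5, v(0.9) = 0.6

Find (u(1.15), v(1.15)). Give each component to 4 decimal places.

Euler on (u,v): u_{n+1} = u_n + h·u', v_{n+1} = v_n + h·v'.
0.900000: (1.500000, 0.600000); f=(1.813200, -0.900000) → (1.953300, 0.375000)
(u(1.15), v(1.15)) ≈ (1.9533, 0.3750)

1.9533, 0.3750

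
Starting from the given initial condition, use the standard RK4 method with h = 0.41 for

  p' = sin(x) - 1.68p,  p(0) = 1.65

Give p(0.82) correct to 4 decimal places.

RK4: k1 = f(x_n, p_n); k2 = f(x_n + h/2, p_n + (h/2)·k1); k3 = f(x_n + h/2, p_n + (h/2)·k2); k4 = f(x_n + h, p_n + h·k3); p_{n+1} = p_n + (h/6)·(k1 + 2k2 + 2k3 + k4).
x=0.000000, p=1.650000:
  k1 = f(0.000000, 1.650000) = -2.772000
  k2 = f(0.205000, 1.081740) = -1.613756
  k3 = f(0.205000, 1.319180) = -2.012655
  k4 = f(0.410000, 0.824811) = -0.987074
  p ← 1.650000 + (0.41/6)·(k1 + 2k2 + 2k3 + k4) = 0.897520
x=0.410000, p=0.897520:
  k1 = f(0.410000, 0.897520) = -1.109225
  k2 = f(0.615000, 0.670129) = -0.548859
  k3 = f(0.615000, 0.785004) = -0.741849
  k4 = f(0.820000, 0.593362) = -0.265703
  p ← 0.897520 + (0.41/6)·(k1 + 2k2 + 2k3 + k4) = 0.627170
p(0.82) ≈ 0.6272

0.6272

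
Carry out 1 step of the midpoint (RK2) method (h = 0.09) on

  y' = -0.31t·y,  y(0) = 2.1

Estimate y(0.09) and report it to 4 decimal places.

2.0974

Midpoint: k1 = f(t_n, y_n); k2 = f(t_n + h/2, y_n + (h/2)·k1); y_{n+1} = y_n + h·k2.
t=0.000000, y=2.100000:
  k1 = f(0.000000, 2.100000) = 0.000000
  k2 = f(0.045000, 2.100000) = -0.029295
  y ← 2.100000 + 0.09·(-0.029295) = 2.097363
y(0.09) ≈ 2.0974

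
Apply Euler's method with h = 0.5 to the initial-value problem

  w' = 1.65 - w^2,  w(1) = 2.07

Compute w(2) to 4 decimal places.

Euler: w_{n+1} = w_n + h·f(x_n, w_n).
x=1.000000, w=2.070000: f=-2.634900 → w ← 2.070000 + 0.5·(-2.634900) = 0.752550
x=1.500000, w=0.752550: f=1.083668 → w ← 0.752550 + 0.5·1.083668 = 1.294384
w(2) ≈ 1.2944

1.2944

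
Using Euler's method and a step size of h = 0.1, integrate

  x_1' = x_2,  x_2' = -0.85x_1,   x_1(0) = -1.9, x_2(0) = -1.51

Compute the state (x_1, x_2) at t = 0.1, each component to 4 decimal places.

-2.0510, -1.3485

Euler on (x_1,x_2): x_1_{n+1} = x_1_n + h·x_1', x_2_{n+1} = x_2_n + h·x_2'.
0.000000: (-1.900000, -1.510000); f=(-1.510000, 1.615000) → (-2.051000, -1.348500)
(x_1(0.1), x_2(0.1)) ≈ (-2.0510, -1.3485)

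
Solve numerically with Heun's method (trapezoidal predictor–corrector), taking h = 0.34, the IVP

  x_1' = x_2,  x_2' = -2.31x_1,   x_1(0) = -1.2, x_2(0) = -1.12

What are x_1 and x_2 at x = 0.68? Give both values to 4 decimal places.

-1.2404, 1.0915

Heun on (x_1,x_2): k1 = f(x_n, state_n); k2 = f(x_n + h, state_n + h·k1); state_{n+1} = state_n + (h/2)·(k1 + k2).
0.000000: (-1.200000, -1.120000)
  k1 = (-1.120000, 2.772000)
  predictor → (-1.580800, -0.177520)
  k2 = (-0.177520, 3.651648)
  → (-1.420578, -0.027980)
0.340000: (-1.420578, -0.027980)
  k1 = (-0.027980, 3.281536)
  predictor → (-1.430092, 1.087742)
  k2 = (1.087742, 3.303511)
  → (-1.240419, 1.091478)
(x_1(0.68), x_2(0.68)) ≈ (-1.2404, 1.0915)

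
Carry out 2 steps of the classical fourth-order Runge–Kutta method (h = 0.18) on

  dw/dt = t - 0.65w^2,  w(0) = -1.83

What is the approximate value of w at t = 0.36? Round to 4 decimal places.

-3.0973

RK4: k1 = f(t_n, w_n); k2 = f(t_n + h/2, w_n + (h/2)·k1); k3 = f(t_n + h/2, w_n + (h/2)·k2); k4 = f(t_n + h, w_n + h·k3); w_{n+1} = w_n + (h/6)·(k1 + 2k2 + 2k3 + k4).
t=0.000000, w=-1.830000:
  k1 = f(0.000000, -1.830000) = -2.176785
  k2 = f(0.090000, -2.025911) = -2.577804
  k3 = f(0.090000, -2.062002) = -2.673705
  k4 = f(0.180000, -2.311267) = -3.292271
  w ← -1.830000 + (0.18/6)·(k1 + 2k2 + 2k3 + k4) = -2.309162
t=0.180000, w=-2.309162:
  k1 = f(0.180000, -2.309162) = -3.285950
  k2 = f(0.270000, -2.604898) = -4.140570
  k3 = f(0.270000, -2.681813) = -4.404880
  k4 = f(0.360000, -3.102041) = -5.894727
  w ← -2.309162 + (0.18/6)·(k1 + 2k2 + 2k3 + k4) = -3.097309
w(0.36) ≈ -3.0973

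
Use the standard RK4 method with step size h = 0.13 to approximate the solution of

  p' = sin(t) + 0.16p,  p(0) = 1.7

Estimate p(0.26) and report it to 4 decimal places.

RK4: k1 = f(t_n, p_n); k2 = f(t_n + h/2, p_n + (h/2)·k1); k3 = f(t_n + h/2, p_n + (h/2)·k2); k4 = f(t_n + h, p_n + h·k3); p_{n+1} = p_n + (h/6)·(k1 + 2k2 + 2k3 + k4).
t=0.000000, p=1.700000:
  k1 = f(0.000000, 1.700000) = 0.272000
  k2 = f(0.065000, 1.717680) = 0.339783
  k3 = f(0.065000, 1.722086) = 0.340488
  k4 = f(0.130000, 1.744263) = 0.408716
  p ← 1.700000 + (0.13/6)·(k1 + 2k2 + 2k3 + k4) = 1.744227
t=0.130000, p=1.744227:
  k1 = f(0.130000, 1.744227) = 0.408711
  k2 = f(0.195000, 1.770793) = 0.477093
  k3 = f(0.195000, 1.775238) = 0.477805
  k4 = f(0.260000, 1.806342) = 0.546095
  p ← 1.744227 + (0.13/6)·(k1 + 2k2 + 2k3 + k4) = 1.806294
p(0.26) ≈ 1.8063

1.8063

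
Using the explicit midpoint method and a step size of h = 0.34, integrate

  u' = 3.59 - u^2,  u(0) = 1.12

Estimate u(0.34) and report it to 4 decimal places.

1.5581

Midpoint: k1 = f(s_n, u_n); k2 = f(s_n + h/2, u_n + (h/2)·k1); u_{n+1} = u_n + h·k2.
s=0.000000, u=1.120000:
  k1 = f(0.000000, 1.120000) = 2.335600
  k2 = f(0.170000, 1.517052) = 1.288553
  u ← 1.120000 + 0.34·1.288553 = 1.558108
u(0.34) ≈ 1.5581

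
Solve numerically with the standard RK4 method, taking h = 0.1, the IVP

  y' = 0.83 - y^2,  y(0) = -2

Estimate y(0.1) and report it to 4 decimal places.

-2.3948

RK4: k1 = f(x_n, y_n); k2 = f(x_n + h/2, y_n + (h/2)·k1); k3 = f(x_n + h/2, y_n + (h/2)·k2); k4 = f(x_n + h, y_n + h·k3); y_{n+1} = y_n + (h/6)·(k1 + 2k2 + 2k3 + k4).
x=0.000000, y=-2.000000:
  k1 = f(0.000000, -2.000000) = -3.170000
  k2 = f(0.050000, -2.158500) = -3.829122
  k3 = f(0.050000, -2.191456) = -3.972480
  k4 = f(0.100000, -2.397248) = -4.916798
  y ← -2.000000 + (0.1/6)·(k1 + 2k2 + 2k3 + k4) = -2.394833
y(0.1) ≈ -2.3948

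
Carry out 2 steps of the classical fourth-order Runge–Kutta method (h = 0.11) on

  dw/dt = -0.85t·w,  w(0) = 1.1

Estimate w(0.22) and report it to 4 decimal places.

RK4: k1 = f(t_n, w_n); k2 = f(t_n + h/2, w_n + (h/2)·k1); k3 = f(t_n + h/2, w_n + (h/2)·k2); k4 = f(t_n + h, w_n + h·k3); w_{n+1} = w_n + (h/6)·(k1 + 2k2 + 2k3 + k4).
t=0.000000, w=1.100000:
  k1 = f(0.000000, 1.100000) = 0.000000
  k2 = f(0.055000, 1.100000) = -0.051425
  k3 = f(0.055000, 1.097172) = -0.051293
  k4 = f(0.110000, 1.094358) = -0.102322
  w ← 1.100000 + (0.11/6)·(k1 + 2k2 + 2k3 + k4) = 1.094358
t=0.110000, w=1.094358:
  k1 = f(0.110000, 1.094358) = -0.102322
  k2 = f(0.165000, 1.088730) = -0.152694
  k3 = f(0.165000, 1.085960) = -0.152306
  k4 = f(0.220000, 1.077604) = -0.201512
  w ← 1.094358 + (0.11/6)·(k1 + 2k2 + 2k3 + k4) = 1.077604
w(0.22) ≈ 1.0776

1.0776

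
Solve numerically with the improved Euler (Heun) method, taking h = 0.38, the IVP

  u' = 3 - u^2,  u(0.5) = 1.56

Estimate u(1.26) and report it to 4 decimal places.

Heun: k1 = f(t_n, u_n); k2 = f(t_n + h, u_n + h·k1); u_{n+1} = u_n + (h/2)·(k1 + k2).
t=0.500000, u=1.560000:
  k1 = f(0.500000, 1.560000) = 0.566400
  k2 = f(0.880000, 1.775232) = -0.151449
  u ← 1.560000 + (0.38/2)·(0.566400 + (-0.151449)) = 1.638841
t=0.880000, u=1.638841:
  k1 = f(0.880000, 1.638841) = 0.314201
  k2 = f(1.260000, 1.758237) = -0.091398
  u ← 1.638841 + (0.38/2)·(0.314201 + (-0.091398)) = 1.681173
u(1.26) ≈ 1.6812

1.6812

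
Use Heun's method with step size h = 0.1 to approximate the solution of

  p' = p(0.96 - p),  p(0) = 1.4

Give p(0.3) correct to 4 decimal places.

1.2564

Heun: k1 = f(t_n, p_n); k2 = f(t_n + h, p_n + h·k1); p_{n+1} = p_n + (h/2)·(k1 + k2).
t=0.000000, p=1.400000:
  k1 = f(0.000000, 1.400000) = -0.616000
  k2 = f(0.100000, 1.338400) = -0.506451
  p ← 1.400000 + (0.1/2)·(-0.616000 + (-0.506451)) = 1.343877
t=0.100000, p=1.343877:
  k1 = f(0.100000, 1.343877) = -0.515884
  k2 = f(0.200000, 1.292289) = -0.429413
  p ← 1.343877 + (0.1/2)·(-0.515884 + (-0.429413)) = 1.296613
t=0.200000, p=1.296613:
  k1 = f(0.200000, 1.296613) = -0.436456
  k2 = f(0.300000, 1.252967) = -0.367078
  p ← 1.296613 + (0.1/2)·(-0.436456 + (-0.367078)) = 1.256436
p(0.3) ≈ 1.2564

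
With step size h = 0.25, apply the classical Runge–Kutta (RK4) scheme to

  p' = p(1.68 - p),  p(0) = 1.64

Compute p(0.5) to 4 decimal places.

RK4: k1 = f(s_n, p_n); k2 = f(s_n + h/2, p_n + (h/2)·k1); k3 = f(s_n + h/2, p_n + (h/2)·k2); k4 = f(s_n + h, p_n + h·k3); p_{n+1} = p_n + (h/6)·(k1 + 2k2 + 2k3 + k4).
s=0.000000, p=1.640000:
  k1 = f(0.000000, 1.640000) = 0.065600
  k2 = f(0.125000, 1.648200) = 0.052413
  k3 = f(0.125000, 1.646552) = 0.055075
  k4 = f(0.250000, 1.653769) = 0.043381
  p ← 1.640000 + (0.25/6)·(k1 + 2k2 + 2k3 + k4) = 1.653498
s=0.250000, p=1.653498:
  k1 = f(0.250000, 1.653498) = 0.043821
  k2 = f(0.375000, 1.658976) = 0.034879
  k3 = f(0.375000, 1.657858) = 0.036708
  k4 = f(0.500000, 1.662675) = 0.028805
  p ← 1.653498 + (0.25/6)·(k1 + 2k2 + 2k3 + k4) = 1.662490
p(0.5) ≈ 1.6625

1.6625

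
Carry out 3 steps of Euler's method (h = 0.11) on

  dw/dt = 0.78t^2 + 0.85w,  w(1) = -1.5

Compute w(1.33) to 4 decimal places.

-1.6154

Euler: w_{n+1} = w_n + h·f(t_n, w_n).
t=1.000000, w=-1.500000: f=-0.495000 → w ← -1.500000 + 0.11·(-0.495000) = -1.554450
t=1.110000, w=-1.554450: f=-0.360244 → w ← -1.554450 + 0.11·(-0.360244) = -1.594077
t=1.220000, w=-1.594077: f=-0.194013 → w ← -1.594077 + 0.11·(-0.194013) = -1.615418
w(1.33) ≈ -1.6154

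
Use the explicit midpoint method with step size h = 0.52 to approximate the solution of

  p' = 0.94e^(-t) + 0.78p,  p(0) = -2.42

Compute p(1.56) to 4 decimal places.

Midpoint: k1 = f(t_n, p_n); k2 = f(t_n + h/2, p_n + (h/2)·k1); p_{n+1} = p_n + h·k2.
t=0.000000, p=-2.420000:
  k1 = f(0.000000, -2.420000) = -0.947600
  k2 = f(0.260000, -2.666376) = -1.354985
  p ← -2.420000 + 0.52·(-1.354985) = -3.124592
t=0.520000, p=-3.124592:
  k1 = f(0.520000, -3.124592) = -1.878333
  k2 = f(0.780000, -3.612959) = -2.387206
  p ← -3.124592 + 0.52·(-2.387206) = -4.365939
t=1.040000, p=-4.365939:
  k1 = f(1.040000, -4.365939) = -3.073185
  k2 = f(1.300000, -5.164967) = -3.772495
  p ← -4.365939 + 0.52·(-3.772495) = -6.327636
p(1.56) ≈ -6.3276

-6.3276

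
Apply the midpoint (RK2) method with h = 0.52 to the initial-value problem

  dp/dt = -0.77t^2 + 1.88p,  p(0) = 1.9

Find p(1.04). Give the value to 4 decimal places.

11.0926

Midpoint: k1 = f(t_n, p_n); k2 = f(t_n + h/2, p_n + (h/2)·k1); p_{n+1} = p_n + h·k2.
t=0.000000, p=1.900000:
  k1 = f(0.000000, 1.900000) = 3.572000
  k2 = f(0.260000, 2.828720) = 5.265942
  p ← 1.900000 + 0.52·5.265942 = 4.638290
t=0.520000, p=4.638290:
  k1 = f(0.520000, 4.638290) = 8.511777
  k2 = f(0.780000, 6.851352) = 12.412073
  p ← 4.638290 + 0.52·12.412073 = 11.092568
p(1.04) ≈ 11.0926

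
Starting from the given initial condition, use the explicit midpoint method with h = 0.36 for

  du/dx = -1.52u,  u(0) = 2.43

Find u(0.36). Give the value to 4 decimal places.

Midpoint: k1 = f(x_n, u_n); k2 = f(x_n + h/2, u_n + (h/2)·k1); u_{n+1} = u_n + h·k2.
x=0.000000, u=2.430000:
  k1 = f(0.000000, 2.430000) = -3.693600
  k2 = f(0.180000, 1.765152) = -2.683031
  u ← 2.430000 + 0.36·(-2.683031) = 1.464109
u(0.36) ≈ 1.4641

1.4641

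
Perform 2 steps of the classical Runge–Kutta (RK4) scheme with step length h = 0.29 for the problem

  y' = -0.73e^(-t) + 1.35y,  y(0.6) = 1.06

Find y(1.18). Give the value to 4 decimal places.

RK4: k1 = f(t_n, y_n); k2 = f(t_n + h/2, y_n + (h/2)·k1); k3 = f(t_n + h/2, y_n + (h/2)·k2); k4 = f(t_n + h, y_n + h·k3); y_{n+1} = y_n + (h/6)·(k1 + 2k2 + 2k3 + k4).
t=0.600000, y=1.060000:
  k1 = f(0.600000, 1.060000) = 1.030368
  k2 = f(0.745000, 1.209403) = 1.286138
  k3 = f(0.745000, 1.246490) = 1.336206
  k4 = f(0.890000, 1.447500) = 1.654346
  y ← 1.060000 + (0.29/6)·(k1 + 2k2 + 2k3 + k4) = 1.443254
t=0.890000, y=1.443254:
  k1 = f(0.890000, 1.443254) = 1.648615
  k2 = f(1.035000, 1.682304) = 2.011795
  k3 = f(1.035000, 1.734965) = 2.082887
  k4 = f(1.180000, 2.047292) = 2.539530
  y ← 1.443254 + (0.29/6)·(k1 + 2k2 + 2k3 + k4) = 2.041501
y(1.18) ≈ 2.0415

2.0415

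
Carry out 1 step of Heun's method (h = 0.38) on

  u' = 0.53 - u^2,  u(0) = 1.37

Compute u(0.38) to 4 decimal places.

Heun: k1 = f(x_n, u_n); k2 = f(x_n + h, u_n + h·k1); u_{n+1} = u_n + (h/2)·(k1 + k2).
x=0.000000, u=1.370000:
  k1 = f(0.000000, 1.370000) = -1.346900
  k2 = f(0.380000, 0.858178) = -0.206469
  u ← 1.370000 + (0.38/2)·(-1.346900 + (-0.206469)) = 1.074860
u(0.38) ≈ 1.0749

1.0749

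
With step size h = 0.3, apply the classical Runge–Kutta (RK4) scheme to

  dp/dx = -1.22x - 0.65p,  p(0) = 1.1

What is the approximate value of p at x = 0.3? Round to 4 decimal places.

0.8536

RK4: k1 = f(x_n, p_n); k2 = f(x_n + h/2, p_n + (h/2)·k1); k3 = f(x_n + h/2, p_n + (h/2)·k2); k4 = f(x_n + h, p_n + h·k3); p_{n+1} = p_n + (h/6)·(k1 + 2k2 + 2k3 + k4).
x=0.000000, p=1.100000:
  k1 = f(0.000000, 1.100000) = -0.715000
  k2 = f(0.150000, 0.992750) = -0.828288
  k3 = f(0.150000, 0.975757) = -0.817242
  k4 = f(0.300000, 0.854827) = -0.921638
  p ← 1.100000 + (0.3/6)·(k1 + 2k2 + 2k3 + k4) = 0.853615
p(0.3) ≈ 0.8536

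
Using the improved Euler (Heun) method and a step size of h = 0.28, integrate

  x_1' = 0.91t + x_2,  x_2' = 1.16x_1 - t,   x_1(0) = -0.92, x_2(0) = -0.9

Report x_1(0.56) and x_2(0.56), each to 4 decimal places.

-1.4938, -1.8258

Heun on (x_1,x_2): k1 = f(t_n, state_n); k2 = f(t_n + h, state_n + h·k1); state_{n+1} = state_n + (h/2)·(k1 + k2).
0.000000: (-0.920000, -0.900000)
  k1 = (-0.900000, -1.067200)
  predictor → (-1.172000, -1.198816)
  k2 = (-0.944016, -1.639520)
  → (-1.178162, -1.278941)
0.280000: (-1.178162, -1.278941)
  k1 = (-1.024141, -1.646668)
  predictor → (-1.464922, -1.740008)
  k2 = (-1.230408, -2.259309)
  → (-1.493799, -1.825778)
(x_1(0.56), x_2(0.56)) ≈ (-1.4938, -1.8258)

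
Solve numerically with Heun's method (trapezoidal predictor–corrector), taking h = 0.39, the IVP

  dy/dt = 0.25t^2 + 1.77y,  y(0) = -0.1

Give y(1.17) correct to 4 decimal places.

Heun: k1 = f(t_n, y_n); k2 = f(t_n + h, y_n + h·k1); y_{n+1} = y_n + (h/2)·(k1 + k2).
t=0.000000, y=-0.100000:
  k1 = f(0.000000, -0.100000) = -0.177000
  k2 = f(0.390000, -0.169030) = -0.261158
  y ← -0.100000 + (0.39/2)·(-0.177000 + (-0.261158)) = -0.185441
t=0.390000, y=-0.185441:
  k1 = f(0.390000, -0.185441) = -0.290205
  k2 = f(0.780000, -0.298621) = -0.376459
  y ← -0.185441 + (0.39/2)·(-0.290205 + (-0.376459)) = -0.315440
t=0.780000, y=-0.315440:
  k1 = f(0.780000, -0.315440) = -0.406229
  k2 = f(1.170000, -0.473870) = -0.496525
  y ← -0.315440 + (0.39/2)·(-0.406229 + (-0.496525)) = -0.491477
y(1.17) ≈ -0.4915

-0.4915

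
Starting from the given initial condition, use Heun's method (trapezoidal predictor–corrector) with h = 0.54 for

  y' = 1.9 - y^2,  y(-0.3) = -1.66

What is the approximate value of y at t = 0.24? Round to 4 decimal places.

Heun: k1 = f(t_n, y_n); k2 = f(t_n + h, y_n + h·k1); y_{n+1} = y_n + (h/2)·(k1 + k2).
t=-0.300000, y=-1.660000:
  k1 = f(-0.300000, -1.660000) = -0.855600
  k2 = f(0.240000, -2.122024) = -2.602986
  y ← -1.660000 + (0.54/2)·(-0.855600 + (-2.602986)) = -2.593818
y(0.24) ≈ -2.5938

-2.5938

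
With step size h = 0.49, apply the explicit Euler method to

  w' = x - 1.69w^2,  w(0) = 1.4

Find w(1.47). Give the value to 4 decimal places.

0.4555

Euler: w_{n+1} = w_n + h·f(x_n, w_n).
x=0.000000, w=1.400000: f=-3.312400 → w ← 1.400000 + 0.49·(-3.312400) = -0.223076
x=0.490000, w=-0.223076: f=0.405901 → w ← -0.223076 + 0.49·0.405901 = -0.024185
x=0.980000, w=-0.024185: f=0.979012 → w ← -0.024185 + 0.49·0.979012 = 0.455531
w(1.47) ≈ 0.4555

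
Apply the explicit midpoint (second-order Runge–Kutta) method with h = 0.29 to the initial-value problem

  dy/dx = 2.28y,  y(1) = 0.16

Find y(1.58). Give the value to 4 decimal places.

Midpoint: k1 = f(x_n, y_n); k2 = f(x_n + h/2, y_n + (h/2)·k1); y_{n+1} = y_n + h·k2.
x=1.000000, y=0.160000:
  k1 = f(1.000000, 0.160000) = 0.364800
  k2 = f(1.145000, 0.212896) = 0.485403
  y ← 0.160000 + 0.29·0.485403 = 0.300767
x=1.290000, y=0.300767:
  k1 = f(1.290000, 0.300767) = 0.685748
  k2 = f(1.435000, 0.400200) = 0.912457
  y ← 0.300767 + 0.29·0.912457 = 0.565379
y(1.58) ≈ 0.5654

0.5654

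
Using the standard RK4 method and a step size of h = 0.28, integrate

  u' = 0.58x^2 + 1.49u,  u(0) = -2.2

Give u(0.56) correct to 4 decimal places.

-5.0244

RK4: k1 = f(x_n, u_n); k2 = f(x_n + h/2, u_n + (h/2)·k1); k3 = f(x_n + h/2, u_n + (h/2)·k2); k4 = f(x_n + h, u_n + h·k3); u_{n+1} = u_n + (h/6)·(k1 + 2k2 + 2k3 + k4).
x=0.000000, u=-2.200000:
  k1 = f(0.000000, -2.200000) = -3.278000
  k2 = f(0.140000, -2.658920) = -3.950423
  k3 = f(0.140000, -2.753059) = -4.090690
  k4 = f(0.280000, -3.345393) = -4.939164
  u ← -2.200000 + (0.28/6)·(k1 + 2k2 + 2k3 + k4) = -3.333972
x=0.280000, u=-3.333972:
  k1 = f(0.280000, -3.333972) = -4.922146
  k2 = f(0.420000, -4.023072) = -5.892065
  k3 = f(0.420000, -4.158861) = -6.094390
  k4 = f(0.560000, -5.040401) = -7.328309
  u ← -3.333972 + (0.28/6)·(k1 + 2k2 + 2k3 + k4) = -5.024395
u(0.56) ≈ -5.0244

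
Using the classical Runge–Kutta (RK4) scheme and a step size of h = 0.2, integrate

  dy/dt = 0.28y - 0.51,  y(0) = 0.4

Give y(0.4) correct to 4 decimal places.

0.2315

RK4: k1 = f(t_n, y_n); k2 = f(t_n + h/2, y_n + (h/2)·k1); k3 = f(t_n + h/2, y_n + (h/2)·k2); k4 = f(t_n + h, y_n + h·k3); y_{n+1} = y_n + (h/6)·(k1 + 2k2 + 2k3 + k4).
t=0.000000, y=0.400000:
  k1 = f(0.000000, 0.400000) = -0.398000
  k2 = f(0.100000, 0.360200) = -0.409144
  k3 = f(0.100000, 0.359086) = -0.409456
  k4 = f(0.200000, 0.318109) = -0.420930
  y ← 0.400000 + (0.2/6)·(k1 + 2k2 + 2k3 + k4) = 0.318129
t=0.200000, y=0.318129:
  k1 = f(0.200000, 0.318129) = -0.420924
  k2 = f(0.300000, 0.276037) = -0.432710
  k3 = f(0.300000, 0.274858) = -0.433040
  k4 = f(0.400000, 0.231521) = -0.445174
  y ← 0.318129 + (0.2/6)·(k1 + 2k2 + 2k3 + k4) = 0.231542
y(0.4) ≈ 0.2315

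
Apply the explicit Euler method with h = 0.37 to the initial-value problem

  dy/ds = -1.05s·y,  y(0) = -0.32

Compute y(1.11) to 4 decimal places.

-0.1952

Euler: y_{n+1} = y_n + h·f(s_n, y_n).
s=0.000000, y=-0.320000: f=0.000000 → y ← -0.320000 + 0.37·0.000000 = -0.320000
s=0.370000, y=-0.320000: f=0.124320 → y ← -0.320000 + 0.37·0.124320 = -0.274002
s=0.740000, y=-0.274002: f=0.212899 → y ← -0.274002 + 0.37·0.212899 = -0.195229
y(1.11) ≈ -0.1952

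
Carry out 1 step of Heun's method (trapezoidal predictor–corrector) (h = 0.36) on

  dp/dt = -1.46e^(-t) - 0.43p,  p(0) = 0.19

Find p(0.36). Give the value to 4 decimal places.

Heun: k1 = f(t_n, p_n); k2 = f(t_n + h, p_n + h·k1); p_{n+1} = p_n + (h/2)·(k1 + k2).
t=0.000000, p=0.190000:
  k1 = f(0.000000, 0.190000) = -1.541700
  k2 = f(0.360000, -0.365012) = -0.861652
  p ← 0.190000 + (0.36/2)·(-1.541700 + (-0.861652)) = -0.242603
p(0.36) ≈ -0.2426

-0.2426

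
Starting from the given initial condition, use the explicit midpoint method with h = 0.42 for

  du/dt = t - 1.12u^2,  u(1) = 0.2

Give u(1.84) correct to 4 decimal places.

Midpoint: k1 = f(t_n, u_n); k2 = f(t_n + h/2, u_n + (h/2)·k1); u_{n+1} = u_n + h·k2.
t=1.000000, u=0.200000:
  k1 = f(1.000000, 0.200000) = 0.955200
  k2 = f(1.210000, 0.400592) = 1.030269
  u ← 0.200000 + 0.42·1.030269 = 0.632713
t=1.420000, u=0.632713:
  k1 = f(1.420000, 0.632713) = 0.971635
  k2 = f(1.630000, 0.836756) = 0.845819
  u ← 0.632713 + 0.42·0.845819 = 0.987957
u(1.84) ≈ 0.9880

0.9880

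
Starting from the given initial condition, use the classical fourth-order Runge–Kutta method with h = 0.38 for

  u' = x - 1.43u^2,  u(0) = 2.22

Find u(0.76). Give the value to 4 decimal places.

RK4: k1 = f(x_n, u_n); k2 = f(x_n + h/2, u_n + (h/2)·k1); k3 = f(x_n + h/2, u_n + (h/2)·k2); k4 = f(x_n + h, u_n + h·k3); u_{n+1} = u_n + (h/6)·(k1 + 2k2 + 2k3 + k4).
x=0.000000, u=2.220000:
  k1 = f(0.000000, 2.220000) = -7.047612
  k2 = f(0.190000, 0.880954) = -0.919794
  k3 = f(0.190000, 2.045239) = -5.791695
  k4 = f(0.380000, 0.019156) = 0.379475
  u ← 2.220000 + (0.38/6)·(k1 + 2k2 + 2k3 + k4) = 0.947563
x=0.380000, u=0.947563:
  k1 = f(0.380000, 0.947563) = -0.903962
  k2 = f(0.570000, 0.775810) = -0.290690
  k3 = f(0.570000, 0.892332) = -0.568646
  k4 = f(0.760000, 0.731477) = -0.005135
  u ← 0.947563 + (0.38/6)·(k1 + 2k2 + 2k3 + k4) = 0.781137
u(0.76) ≈ 0.7811

0.7811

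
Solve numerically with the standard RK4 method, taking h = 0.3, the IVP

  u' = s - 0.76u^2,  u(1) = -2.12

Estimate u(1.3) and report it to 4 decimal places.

-3.3809

RK4: k1 = f(s_n, u_n); k2 = f(s_n + h/2, u_n + (h/2)·k1); k3 = f(s_n + h/2, u_n + (h/2)·k2); k4 = f(s_n + h, u_n + h·k3); u_{n+1} = u_n + (h/6)·(k1 + 2k2 + 2k3 + k4).
s=1.000000, u=-2.120000:
  k1 = f(1.000000, -2.120000) = -2.415744
  k2 = f(1.150000, -2.482362) = -3.533211
  k3 = f(1.150000, -2.649982) = -4.187026
  k4 = f(1.300000, -3.376108) = -7.362559
  u ← -2.120000 + (0.3/6)·(k1 + 2k2 + 2k3 + k4) = -3.380939
u(1.3) ≈ -3.3809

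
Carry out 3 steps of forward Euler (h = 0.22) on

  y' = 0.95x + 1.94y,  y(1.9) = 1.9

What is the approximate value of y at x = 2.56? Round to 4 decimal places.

Euler: y_{n+1} = y_n + h·f(x_n, y_n).
x=1.900000, y=1.900000: f=5.491000 → y ← 1.900000 + 0.22·5.491000 = 3.108020
x=2.120000, y=3.108020: f=8.043559 → y ← 3.108020 + 0.22·8.043559 = 4.877603
x=2.340000, y=4.877603: f=11.685550 → y ← 4.877603 + 0.22·11.685550 = 7.448424
y(2.56) ≈ 7.4484

7.4484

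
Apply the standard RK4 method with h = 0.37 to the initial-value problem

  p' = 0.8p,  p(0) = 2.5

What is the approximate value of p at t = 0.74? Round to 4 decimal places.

RK4: k1 = f(t_n, p_n); k2 = f(t_n + h/2, p_n + (h/2)·k1); k3 = f(t_n + h/2, p_n + (h/2)·k2); k4 = f(t_n + h, p_n + h·k3); p_{n+1} = p_n + (h/6)·(k1 + 2k2 + 2k3 + k4).
t=0.000000, p=2.500000:
  k1 = f(0.000000, 2.500000) = 2.000000
  k2 = f(0.185000, 2.870000) = 2.296000
  k3 = f(0.185000, 2.924760) = 2.339808
  k4 = f(0.370000, 3.365729) = 2.692583
  p ← 2.500000 + (0.37/6)·(k1 + 2k2 + 2k3 + k4) = 3.361126
t=0.370000, p=3.361126:
  k1 = f(0.370000, 3.361126) = 2.688900
  k2 = f(0.555000, 3.858572) = 3.086858
  k3 = f(0.555000, 3.932194) = 3.145755
  k4 = f(0.740000, 4.525055) = 3.620044
  p ← 3.361126 + (0.37/6)·(k1 + 2k2 + 2k3 + k4) = 4.518866
p(0.74) ≈ 4.5189

4.5189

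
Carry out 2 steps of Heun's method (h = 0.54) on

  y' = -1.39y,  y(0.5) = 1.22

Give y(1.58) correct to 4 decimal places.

0.3441

Heun: k1 = f(x_n, y_n); k2 = f(x_n + h, y_n + h·k1); y_{n+1} = y_n + (h/2)·(k1 + k2).
x=0.500000, y=1.220000:
  k1 = f(0.500000, 1.220000) = -1.695800
  k2 = f(1.040000, 0.304268) = -0.422933
  y ← 1.220000 + (0.54/2)·(-1.695800 + (-0.422933)) = 0.647942
x=1.040000, y=0.647942:
  k1 = f(1.040000, 0.647942) = -0.900640
  k2 = f(1.580000, 0.161597) = -0.224620
  y ← 0.647942 + (0.54/2)·(-0.900640 + (-0.224620)) = 0.344122
y(1.58) ≈ 0.3441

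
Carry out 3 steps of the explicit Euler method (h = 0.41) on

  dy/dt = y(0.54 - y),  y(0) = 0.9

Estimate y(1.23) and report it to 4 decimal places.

0.6513

Euler: y_{n+1} = y_n + h·f(t_n, y_n).
t=0.000000, y=0.900000: f=-0.324000 → y ← 0.900000 + 0.41·(-0.324000) = 0.767160
t=0.410000, y=0.767160: f=-0.174268 → y ← 0.767160 + 0.41·(-0.174268) = 0.695710
t=0.820000, y=0.695710: f=-0.108329 → y ← 0.695710 + 0.41·(-0.108329) = 0.651295
y(1.23) ≈ 0.6513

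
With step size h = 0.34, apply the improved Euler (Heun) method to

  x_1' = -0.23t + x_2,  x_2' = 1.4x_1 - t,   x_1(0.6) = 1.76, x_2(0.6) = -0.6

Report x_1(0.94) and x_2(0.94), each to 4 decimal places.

Heun on (x_1,x_2): k1 = f(t_n, state_n); k2 = f(t_n + h, state_n + h·k1); state_{n+1} = state_n + (h/2)·(k1 + k2).
0.600000: (1.760000, -0.600000)
  k1 = (-0.738000, 1.864000)
  predictor → (1.509080, 0.033760)
  k2 = (-0.182440, 1.172712)
  → (1.603525, -0.083759)
(x_1(0.94), x_2(0.94)) ≈ (1.6035, -0.0838)

1.6035, -0.0838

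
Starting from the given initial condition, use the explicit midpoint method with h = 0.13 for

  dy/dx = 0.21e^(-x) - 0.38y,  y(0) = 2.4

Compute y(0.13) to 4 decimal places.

Midpoint: k1 = f(x_n, y_n); k2 = f(x_n + h/2, y_n + (h/2)·k1); y_{n+1} = y_n + h·k2.
x=0.000000, y=2.400000:
  k1 = f(0.000000, 2.400000) = -0.702000
  k2 = f(0.065000, 2.354370) = -0.697876
  y ← 2.400000 + 0.13·(-0.697876) = 2.309276
y(0.13) ≈ 2.3093

2.3093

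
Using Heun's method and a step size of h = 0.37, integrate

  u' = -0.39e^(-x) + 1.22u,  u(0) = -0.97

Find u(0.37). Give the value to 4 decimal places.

Heun: k1 = f(x_n, u_n); k2 = f(x_n + h, u_n + h·k1); u_{n+1} = u_n + (h/2)·(k1 + k2).
x=0.000000, u=-0.970000:
  k1 = f(0.000000, -0.970000) = -1.573400
  k2 = f(0.370000, -1.552158) = -2.163019
  u ← -0.970000 + (0.37/2)·(-1.573400 + (-2.163019)) = -1.661238
u(0.37) ≈ -1.6612

-1.6612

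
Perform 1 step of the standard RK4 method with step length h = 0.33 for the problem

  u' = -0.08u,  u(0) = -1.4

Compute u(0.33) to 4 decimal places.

-1.3635

RK4: k1 = f(t_n, u_n); k2 = f(t_n + h/2, u_n + (h/2)·k1); k3 = f(t_n + h/2, u_n + (h/2)·k2); k4 = f(t_n + h, u_n + h·k3); u_{n+1} = u_n + (h/6)·(k1 + 2k2 + 2k3 + k4).
t=0.000000, u=-1.400000:
  k1 = f(0.000000, -1.400000) = 0.112000
  k2 = f(0.165000, -1.381520) = 0.110522
  k3 = f(0.165000, -1.381764) = 0.110541
  k4 = f(0.330000, -1.363521) = 0.109082
  u ← -1.400000 + (0.33/6)·(k1 + 2k2 + 2k3 + k4) = -1.363524
u(0.33) ≈ -1.3635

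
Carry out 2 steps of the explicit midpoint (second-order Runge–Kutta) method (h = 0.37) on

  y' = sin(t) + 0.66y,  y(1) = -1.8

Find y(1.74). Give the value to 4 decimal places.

Midpoint: k1 = f(t_n, y_n); k2 = f(t_n + h/2, y_n + (h/2)·k1); y_{n+1} = y_n + h·k2.
t=1.000000, y=-1.800000:
  k1 = f(1.000000, -1.800000) = -0.346529
  k2 = f(1.185000, -1.864108) = -0.303812
  y ← -1.800000 + 0.37·(-0.303812) = -1.912410
t=1.370000, y=-1.912410:
  k1 = f(1.370000, -1.912410) = -0.282283
  k2 = f(1.555000, -1.964633) = -0.296782
  y ← -1.912410 + 0.37·(-0.296782) = -2.022220
y(1.74) ≈ -2.0222

-2.0222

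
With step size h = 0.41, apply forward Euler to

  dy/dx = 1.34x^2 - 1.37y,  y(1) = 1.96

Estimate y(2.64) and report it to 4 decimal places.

Euler: y_{n+1} = y_n + h·f(x_n, y_n).
x=1.000000, y=1.960000: f=-1.345200 → y ← 1.960000 + 0.41·(-1.345200) = 1.408468
x=1.410000, y=1.408468: f=0.734453 → y ← 1.408468 + 0.41·0.734453 = 1.709594
x=1.820000, y=1.709594: f=2.096473 → y ← 1.709594 + 0.41·2.096473 = 2.569147
x=2.230000, y=2.569147: f=3.143954 → y ← 2.569147 + 0.41·3.143954 = 3.858169
y(2.64) ≈ 3.8582

3.8582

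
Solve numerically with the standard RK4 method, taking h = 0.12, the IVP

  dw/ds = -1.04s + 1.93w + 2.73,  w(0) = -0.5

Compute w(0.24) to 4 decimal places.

RK4: k1 = f(s_n, w_n); k2 = f(s_n + h/2, w_n + (h/2)·k1); k3 = f(s_n + h/2, w_n + (h/2)·k2); k4 = f(s_n + h, w_n + h·k3); w_{n+1} = w_n + (h/6)·(k1 + 2k2 + 2k3 + k4).
s=0.000000, w=-0.500000:
  k1 = f(0.000000, -0.500000) = 1.765000
  k2 = f(0.060000, -0.394100) = 1.906987
  k3 = f(0.060000, -0.385581) = 1.923429
  k4 = f(0.120000, -0.269189) = 2.085666
  w ← -0.500000 + (0.12/6)·(k1 + 2k2 + 2k3 + k4) = -0.269770
s=0.120000, w=-0.269770:
  k1 = f(0.120000, -0.269770) = 2.084544
  k2 = f(0.180000, -0.144697) = 2.263534
  k3 = f(0.180000, -0.133958) = 2.284261
  k4 = f(0.240000, 0.004341) = 2.488779
  w ← -0.269770 + (0.12/6)·(k1 + 2k2 + 2k3 + k4) = 0.003608
w(0.24) ≈ 0.0036

0.0036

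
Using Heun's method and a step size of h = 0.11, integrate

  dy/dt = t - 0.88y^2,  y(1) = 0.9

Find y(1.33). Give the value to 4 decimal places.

1.0191

Heun: k1 = f(t_n, y_n); k2 = f(t_n + h, y_n + h·k1); y_{n+1} = y_n + (h/2)·(k1 + k2).
t=1.000000, y=0.900000:
  k1 = f(1.000000, 0.900000) = 0.287200
  k2 = f(1.110000, 0.931592) = 0.346280
  y ← 0.900000 + (0.11/2)·(0.287200 + 0.346280) = 0.934841
t=1.110000, y=0.934841:
  k1 = f(1.110000, 0.934841) = 0.340943
  k2 = f(1.220000, 0.972345) = 0.388000
  y ← 0.934841 + (0.11/2)·(0.340943 + 0.388000) = 0.974933
t=1.220000, y=0.974933:
  k1 = f(1.220000, 0.974933) = 0.383565
  k2 = f(1.330000, 1.017125) = 0.419601
  y ← 0.974933 + (0.11/2)·(0.383565 + 0.419601) = 1.019107
y(1.33) ≈ 1.0191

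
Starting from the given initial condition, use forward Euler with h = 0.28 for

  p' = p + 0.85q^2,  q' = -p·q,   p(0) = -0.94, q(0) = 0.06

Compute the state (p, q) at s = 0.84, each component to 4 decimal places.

-1.9657, 0.1449

Euler on (p,q): p_{n+1} = p_n + h·p', q_{n+1} = q_n + h·q'.
0.000000: (-0.940000, 0.060000); f=(-0.936940, 0.056400) → (-1.202343, 0.075792)
0.280000: (-1.202343, 0.075792); f=(-1.197460, 0.091128) → (-1.537632, 0.101308)
0.560000: (-1.537632, 0.101308); f=(-1.528908, 0.155774) → (-1.965726, 0.144925)
(p(0.84), q(0.84)) ≈ (-1.9657, 0.1449)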